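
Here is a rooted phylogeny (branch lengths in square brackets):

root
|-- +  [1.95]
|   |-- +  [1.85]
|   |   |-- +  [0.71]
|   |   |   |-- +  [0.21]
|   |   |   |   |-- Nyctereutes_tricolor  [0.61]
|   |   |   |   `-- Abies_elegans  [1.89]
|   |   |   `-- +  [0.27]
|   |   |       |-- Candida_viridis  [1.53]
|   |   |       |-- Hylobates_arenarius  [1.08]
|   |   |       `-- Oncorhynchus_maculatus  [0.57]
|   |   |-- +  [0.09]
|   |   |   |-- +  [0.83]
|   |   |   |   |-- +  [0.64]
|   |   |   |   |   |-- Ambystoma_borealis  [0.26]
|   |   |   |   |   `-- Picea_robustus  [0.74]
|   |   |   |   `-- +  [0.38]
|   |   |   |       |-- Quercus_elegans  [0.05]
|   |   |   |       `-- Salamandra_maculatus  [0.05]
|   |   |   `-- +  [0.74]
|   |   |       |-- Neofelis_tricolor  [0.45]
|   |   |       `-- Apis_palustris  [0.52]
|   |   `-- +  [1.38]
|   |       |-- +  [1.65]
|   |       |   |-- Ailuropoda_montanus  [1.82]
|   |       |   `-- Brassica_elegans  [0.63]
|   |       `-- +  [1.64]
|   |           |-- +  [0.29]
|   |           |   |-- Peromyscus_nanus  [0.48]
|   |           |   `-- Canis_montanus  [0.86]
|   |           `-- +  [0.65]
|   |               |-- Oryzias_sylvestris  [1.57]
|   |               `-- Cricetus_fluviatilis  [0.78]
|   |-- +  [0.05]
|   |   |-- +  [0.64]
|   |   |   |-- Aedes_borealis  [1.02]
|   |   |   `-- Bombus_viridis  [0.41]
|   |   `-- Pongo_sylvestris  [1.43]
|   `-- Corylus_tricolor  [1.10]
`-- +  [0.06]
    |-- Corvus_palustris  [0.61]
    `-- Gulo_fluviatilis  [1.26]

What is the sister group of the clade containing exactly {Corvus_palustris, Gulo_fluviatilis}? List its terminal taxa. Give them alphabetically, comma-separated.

The clade containing exactly {Corvus_palustris, Gulo_fluviatilis} attaches directly to the root of the tree.
The other lineage descending from that same node — the sister group — is ((((Nyctereutes_tricolor,Abies_elegans),(Candida_viridis,Hylobates_arenarius,Oncorhynchus_maculatus)),(((Ambystoma_borealis,Picea_robustus),(Quercus_elegans,Salamandra_maculatus)),(Neofelis_tricolor,Apis_palustris)),((Ailuropoda_montanus,Brassica_elegans),((Peromyscus_nanus,Canis_montanus),(Oryzias_sylvestris,Cricetus_fluviatilis)))),((Aedes_borealis,Bombus_viridis),Pongo_sylvestris),Corylus_tricolor); its 21 tips in alphabetical order are the answer.

Abies_elegans, Aedes_borealis, Ailuropoda_montanus, Ambystoma_borealis, Apis_palustris, Bombus_viridis, Brassica_elegans, Candida_viridis, Canis_montanus, Corylus_tricolor, Cricetus_fluviatilis, Hylobates_arenarius, Neofelis_tricolor, Nyctereutes_tricolor, Oncorhynchus_maculatus, Oryzias_sylvestris, Peromyscus_nanus, Picea_robustus, Pongo_sylvestris, Quercus_elegans, Salamandra_maculatus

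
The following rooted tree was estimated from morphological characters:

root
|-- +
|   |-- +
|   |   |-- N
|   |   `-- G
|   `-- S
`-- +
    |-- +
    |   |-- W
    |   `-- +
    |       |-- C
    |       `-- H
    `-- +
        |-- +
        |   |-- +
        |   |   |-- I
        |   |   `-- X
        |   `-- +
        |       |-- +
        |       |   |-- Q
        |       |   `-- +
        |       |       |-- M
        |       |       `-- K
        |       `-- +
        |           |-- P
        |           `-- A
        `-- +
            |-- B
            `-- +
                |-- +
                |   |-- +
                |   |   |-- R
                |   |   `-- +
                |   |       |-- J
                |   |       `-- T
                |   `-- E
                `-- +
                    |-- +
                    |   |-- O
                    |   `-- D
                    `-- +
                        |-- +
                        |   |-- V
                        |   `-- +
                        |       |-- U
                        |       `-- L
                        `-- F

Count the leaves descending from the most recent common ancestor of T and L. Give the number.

10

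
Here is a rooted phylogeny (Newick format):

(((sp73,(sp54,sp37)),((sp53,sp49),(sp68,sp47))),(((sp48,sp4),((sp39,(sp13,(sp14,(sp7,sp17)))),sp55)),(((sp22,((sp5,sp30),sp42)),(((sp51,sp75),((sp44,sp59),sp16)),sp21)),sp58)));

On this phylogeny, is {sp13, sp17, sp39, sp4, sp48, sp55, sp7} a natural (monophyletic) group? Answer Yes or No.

No

The MRCA of the listed taxa subtends ((sp48,sp4),((sp39,(sp13,(sp14,(sp7,sp17)))),sp55)).
That clade also contains sp14, which is not in the proposed group, so the group is not monophyletic.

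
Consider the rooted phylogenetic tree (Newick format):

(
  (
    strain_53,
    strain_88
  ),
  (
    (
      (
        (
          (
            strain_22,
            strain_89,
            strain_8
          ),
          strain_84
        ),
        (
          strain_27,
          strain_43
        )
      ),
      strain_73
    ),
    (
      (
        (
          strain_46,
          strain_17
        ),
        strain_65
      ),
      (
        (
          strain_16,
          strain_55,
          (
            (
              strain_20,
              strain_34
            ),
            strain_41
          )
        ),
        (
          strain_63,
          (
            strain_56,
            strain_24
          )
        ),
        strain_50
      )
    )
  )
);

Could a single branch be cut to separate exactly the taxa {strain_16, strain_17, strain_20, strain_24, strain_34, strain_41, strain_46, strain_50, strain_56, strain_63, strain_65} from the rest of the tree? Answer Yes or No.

No

The MRCA of the listed taxa subtends (((strain_46,strain_17),strain_65),((strain_16,strain_55,((strain_20,strain_34),strain_41)),(strain_63,(strain_56,strain_24)),strain_50)).
That clade also contains strain_55, which is not in the proposed group, so the group is not monophyletic.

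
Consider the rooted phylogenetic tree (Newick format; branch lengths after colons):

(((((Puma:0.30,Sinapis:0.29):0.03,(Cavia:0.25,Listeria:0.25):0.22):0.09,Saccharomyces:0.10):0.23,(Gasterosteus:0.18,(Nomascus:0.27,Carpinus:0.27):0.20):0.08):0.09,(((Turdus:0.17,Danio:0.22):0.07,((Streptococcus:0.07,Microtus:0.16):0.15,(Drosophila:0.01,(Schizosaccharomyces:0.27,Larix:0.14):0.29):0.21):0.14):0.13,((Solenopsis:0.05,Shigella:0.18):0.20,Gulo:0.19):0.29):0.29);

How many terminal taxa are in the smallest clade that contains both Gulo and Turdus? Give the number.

The MRCA of Gulo and Turdus is the node subtending (((Turdus,Danio),((Streptococcus,Microtus),(Drosophila,(Schizosaccharomyces,Larix)))),((Solenopsis,Shigella),Gulo)).
That clade contains 10 terminal taxa: Danio, Drosophila, Gulo, Larix, Microtus, Schizosaccharomyces, Shigella, Solenopsis, Streptococcus, Turdus.

10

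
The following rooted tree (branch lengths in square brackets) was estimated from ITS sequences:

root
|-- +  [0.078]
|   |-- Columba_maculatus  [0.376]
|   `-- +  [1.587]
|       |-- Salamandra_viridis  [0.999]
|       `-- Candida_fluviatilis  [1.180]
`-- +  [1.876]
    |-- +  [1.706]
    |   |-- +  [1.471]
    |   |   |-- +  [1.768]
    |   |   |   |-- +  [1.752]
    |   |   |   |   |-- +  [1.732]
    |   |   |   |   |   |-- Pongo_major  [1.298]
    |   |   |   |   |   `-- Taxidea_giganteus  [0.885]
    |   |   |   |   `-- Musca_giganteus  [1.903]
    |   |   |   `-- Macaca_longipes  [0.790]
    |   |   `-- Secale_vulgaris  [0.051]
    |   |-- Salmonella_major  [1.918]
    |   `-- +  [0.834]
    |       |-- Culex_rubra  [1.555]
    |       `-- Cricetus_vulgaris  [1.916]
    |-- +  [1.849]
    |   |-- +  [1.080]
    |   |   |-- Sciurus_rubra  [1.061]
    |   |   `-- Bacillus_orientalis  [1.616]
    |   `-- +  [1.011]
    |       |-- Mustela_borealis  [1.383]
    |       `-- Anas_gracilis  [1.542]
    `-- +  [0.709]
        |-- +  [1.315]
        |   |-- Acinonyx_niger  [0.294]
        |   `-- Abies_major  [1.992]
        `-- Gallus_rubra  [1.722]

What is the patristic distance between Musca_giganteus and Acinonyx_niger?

The path runs Musca_giganteus → … → MRCA → … → Acinonyx_niger; the MRCA is the node subtending ((((((Pongo_major,Taxidea_giganteus),Musca_giganteus),Macaca_longipes),Secale_vulgaris),Salmonella_major,(Culex_rubra,Cricetus_vulgaris)),((Sciurus_rubra,Bacillus_orientalis),(Mustela_borealis,Anas_gracilis)),((Acinonyx_niger,Abies_major),Gallus_rubra)).
Branch lengths along that path: 1.903 + 1.752 + 1.768 + 1.471 + 1.706 + 0.709 + 1.315 + 0.294 = 10.918.

10.918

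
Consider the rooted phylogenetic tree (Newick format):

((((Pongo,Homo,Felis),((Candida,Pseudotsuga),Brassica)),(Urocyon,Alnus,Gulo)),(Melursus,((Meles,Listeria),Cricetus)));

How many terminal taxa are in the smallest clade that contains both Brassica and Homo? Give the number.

6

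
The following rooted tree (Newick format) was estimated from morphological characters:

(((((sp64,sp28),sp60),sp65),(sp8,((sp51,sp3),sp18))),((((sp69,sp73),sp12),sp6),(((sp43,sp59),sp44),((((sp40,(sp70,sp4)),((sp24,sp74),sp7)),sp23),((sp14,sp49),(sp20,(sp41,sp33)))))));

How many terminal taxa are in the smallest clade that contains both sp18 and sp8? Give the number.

4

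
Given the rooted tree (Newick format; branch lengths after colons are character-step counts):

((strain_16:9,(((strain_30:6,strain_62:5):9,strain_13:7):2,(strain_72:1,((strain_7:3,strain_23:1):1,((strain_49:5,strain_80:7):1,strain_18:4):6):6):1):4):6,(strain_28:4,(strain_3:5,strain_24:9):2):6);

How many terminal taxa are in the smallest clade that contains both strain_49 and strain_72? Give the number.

6

The MRCA of strain_49 and strain_72 is the node subtending (strain_72,((strain_7,strain_23),((strain_49,strain_80),strain_18))).
That clade contains 6 terminal taxa: strain_18, strain_23, strain_49, strain_7, strain_72, strain_80.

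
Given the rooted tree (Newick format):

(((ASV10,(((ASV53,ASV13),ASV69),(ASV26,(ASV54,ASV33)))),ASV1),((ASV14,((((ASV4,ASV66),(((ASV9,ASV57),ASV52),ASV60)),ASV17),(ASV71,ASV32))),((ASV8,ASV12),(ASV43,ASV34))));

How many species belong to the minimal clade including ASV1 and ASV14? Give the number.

The MRCA of ASV1 and ASV14 is the root, so the clade is the entire tree.
That clade contains 22 terminal taxa: ASV1, ASV10, ASV12, ASV13, ASV14, ASV17, ASV26, ASV32, ASV33, ASV34, ASV4, ASV43, ASV52, ASV53, ASV54, ASV57, ASV60, ASV66, ASV69, ASV71, ASV8, ASV9.

22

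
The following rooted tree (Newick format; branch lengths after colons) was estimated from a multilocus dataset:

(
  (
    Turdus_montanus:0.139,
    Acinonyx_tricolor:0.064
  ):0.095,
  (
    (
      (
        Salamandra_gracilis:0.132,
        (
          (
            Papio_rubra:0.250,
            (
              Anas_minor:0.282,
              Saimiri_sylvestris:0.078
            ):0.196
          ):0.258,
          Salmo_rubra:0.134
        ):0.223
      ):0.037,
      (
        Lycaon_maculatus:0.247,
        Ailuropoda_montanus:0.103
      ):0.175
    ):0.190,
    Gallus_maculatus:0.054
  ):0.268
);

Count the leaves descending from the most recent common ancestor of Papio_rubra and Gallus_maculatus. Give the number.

The MRCA of Papio_rubra and Gallus_maculatus is the node subtending (((Salamandra_gracilis,((Papio_rubra,(Anas_minor,Saimiri_sylvestris)),Salmo_rubra)),(Lycaon_maculatus,Ailuropoda_montanus)),Gallus_maculatus).
That clade contains 8 terminal taxa: Ailuropoda_montanus, Anas_minor, Gallus_maculatus, Lycaon_maculatus, Papio_rubra, Saimiri_sylvestris, Salamandra_gracilis, Salmo_rubra.

8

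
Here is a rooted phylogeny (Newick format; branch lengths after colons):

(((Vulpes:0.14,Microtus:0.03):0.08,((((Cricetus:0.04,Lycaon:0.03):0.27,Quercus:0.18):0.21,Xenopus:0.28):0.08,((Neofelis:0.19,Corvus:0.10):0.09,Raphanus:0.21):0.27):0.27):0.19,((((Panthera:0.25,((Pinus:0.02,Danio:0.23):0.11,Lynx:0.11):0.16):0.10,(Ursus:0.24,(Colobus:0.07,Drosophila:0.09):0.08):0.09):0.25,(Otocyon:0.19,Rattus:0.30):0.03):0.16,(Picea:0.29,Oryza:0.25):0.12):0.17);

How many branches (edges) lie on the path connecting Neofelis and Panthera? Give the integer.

10

The MRCA of Neofelis and Panthera is the root of the tree.
From Neofelis up to that node: 5 branches. From Panthera up to the same node: 5 branches. Total: 5 + 5 = 10.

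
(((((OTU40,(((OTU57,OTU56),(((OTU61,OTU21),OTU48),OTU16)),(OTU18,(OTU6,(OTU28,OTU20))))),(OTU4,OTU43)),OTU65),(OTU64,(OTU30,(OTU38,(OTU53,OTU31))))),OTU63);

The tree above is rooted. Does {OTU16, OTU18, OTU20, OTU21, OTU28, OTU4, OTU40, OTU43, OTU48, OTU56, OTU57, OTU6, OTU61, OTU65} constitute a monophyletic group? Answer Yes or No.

The most recent common ancestor of these taxa subtends (((OTU40,(((OTU57,OTU56),(((OTU61,OTU21),OTU48),OTU16)),(OTU18,(OTU6,(OTU28,OTU20))))),(OTU4,OTU43)),OTU65).
That clade has exactly 14 tips — every listed taxon and nothing else — so the group is monophyletic.

Yes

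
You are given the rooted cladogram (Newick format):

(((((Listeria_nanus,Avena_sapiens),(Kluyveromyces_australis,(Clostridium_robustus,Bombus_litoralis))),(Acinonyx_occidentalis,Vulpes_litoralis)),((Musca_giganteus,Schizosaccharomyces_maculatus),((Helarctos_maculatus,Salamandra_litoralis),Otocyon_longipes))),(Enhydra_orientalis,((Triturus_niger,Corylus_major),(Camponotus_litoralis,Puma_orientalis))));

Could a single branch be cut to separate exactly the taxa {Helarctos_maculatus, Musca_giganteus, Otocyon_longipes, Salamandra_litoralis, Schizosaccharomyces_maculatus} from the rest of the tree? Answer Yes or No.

Yes

The most recent common ancestor of these taxa subtends ((Musca_giganteus,Schizosaccharomyces_maculatus),((Helarctos_maculatus,Salamandra_litoralis),Otocyon_longipes)).
That clade has exactly 5 tips — every listed taxon and nothing else — so the group is monophyletic.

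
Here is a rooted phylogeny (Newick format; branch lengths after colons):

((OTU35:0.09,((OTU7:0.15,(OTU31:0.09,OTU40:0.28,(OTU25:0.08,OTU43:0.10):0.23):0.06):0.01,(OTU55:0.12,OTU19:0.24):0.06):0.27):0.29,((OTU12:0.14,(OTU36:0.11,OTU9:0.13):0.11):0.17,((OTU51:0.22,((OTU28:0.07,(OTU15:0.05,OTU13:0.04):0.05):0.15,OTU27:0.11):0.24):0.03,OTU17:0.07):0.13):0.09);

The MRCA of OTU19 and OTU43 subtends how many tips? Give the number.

The MRCA of OTU19 and OTU43 is the node subtending ((OTU7,(OTU31,OTU40,(OTU25,OTU43))),(OTU55,OTU19)).
That clade contains 7 terminal taxa: OTU19, OTU25, OTU31, OTU40, OTU43, OTU55, OTU7.

7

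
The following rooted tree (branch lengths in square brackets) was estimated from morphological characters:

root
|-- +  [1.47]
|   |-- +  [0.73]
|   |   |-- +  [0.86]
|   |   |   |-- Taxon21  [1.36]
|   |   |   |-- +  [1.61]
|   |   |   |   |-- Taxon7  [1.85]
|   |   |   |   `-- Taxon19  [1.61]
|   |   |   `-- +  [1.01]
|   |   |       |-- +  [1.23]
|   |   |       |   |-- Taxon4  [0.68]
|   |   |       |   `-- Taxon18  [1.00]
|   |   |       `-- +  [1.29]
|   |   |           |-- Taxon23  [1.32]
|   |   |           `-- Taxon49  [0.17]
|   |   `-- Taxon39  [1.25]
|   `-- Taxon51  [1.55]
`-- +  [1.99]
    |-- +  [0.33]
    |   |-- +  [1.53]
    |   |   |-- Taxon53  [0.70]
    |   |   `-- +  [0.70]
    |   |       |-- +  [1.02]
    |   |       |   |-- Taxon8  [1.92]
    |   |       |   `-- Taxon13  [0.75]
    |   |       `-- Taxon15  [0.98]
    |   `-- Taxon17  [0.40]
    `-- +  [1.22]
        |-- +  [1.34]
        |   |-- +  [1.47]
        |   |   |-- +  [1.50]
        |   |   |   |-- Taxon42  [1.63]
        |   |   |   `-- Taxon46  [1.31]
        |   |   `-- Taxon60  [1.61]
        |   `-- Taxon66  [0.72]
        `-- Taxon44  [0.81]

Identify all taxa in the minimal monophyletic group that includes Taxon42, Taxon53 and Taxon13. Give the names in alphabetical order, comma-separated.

Tracing Taxon42: it sits inside (Taxon42,Taxon46).
Tracing Taxon53: it sits inside (Taxon53,((Taxon8,Taxon13),Taxon15)).
Tracing Taxon13: it sits inside (Taxon8,Taxon13).
The smallest clade enclosing all 3 is (((Taxon53,((Taxon8,Taxon13),Taxon15)),Taxon17),((((Taxon42,Taxon46),Taxon60),Taxon66),Taxon44)); the answer is its 10 terminal taxa in alphabetical order.

Taxon13, Taxon15, Taxon17, Taxon42, Taxon44, Taxon46, Taxon53, Taxon60, Taxon66, Taxon8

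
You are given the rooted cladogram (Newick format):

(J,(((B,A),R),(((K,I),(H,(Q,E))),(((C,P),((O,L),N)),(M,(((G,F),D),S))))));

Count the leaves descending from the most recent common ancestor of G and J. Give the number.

The MRCA of G and J is the root, so the clade is the entire tree.
That clade contains 19 terminal taxa: A, B, C, D, E, F, G, H, I, J, K, L, M, N, O, P, Q, R, S.

19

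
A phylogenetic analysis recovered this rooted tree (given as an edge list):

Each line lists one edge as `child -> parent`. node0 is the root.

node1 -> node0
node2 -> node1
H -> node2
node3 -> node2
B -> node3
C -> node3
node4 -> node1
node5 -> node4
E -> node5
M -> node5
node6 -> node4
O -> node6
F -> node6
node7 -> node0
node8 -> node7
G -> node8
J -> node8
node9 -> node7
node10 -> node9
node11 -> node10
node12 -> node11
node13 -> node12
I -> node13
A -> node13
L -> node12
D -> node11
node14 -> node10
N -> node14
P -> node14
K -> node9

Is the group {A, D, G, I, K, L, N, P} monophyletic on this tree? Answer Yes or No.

No

The MRCA of the listed taxa subtends ((G,J),(((((I,A),L),D),(N,P)),K)).
That clade also contains J, which is not in the proposed group, so the group is not monophyletic.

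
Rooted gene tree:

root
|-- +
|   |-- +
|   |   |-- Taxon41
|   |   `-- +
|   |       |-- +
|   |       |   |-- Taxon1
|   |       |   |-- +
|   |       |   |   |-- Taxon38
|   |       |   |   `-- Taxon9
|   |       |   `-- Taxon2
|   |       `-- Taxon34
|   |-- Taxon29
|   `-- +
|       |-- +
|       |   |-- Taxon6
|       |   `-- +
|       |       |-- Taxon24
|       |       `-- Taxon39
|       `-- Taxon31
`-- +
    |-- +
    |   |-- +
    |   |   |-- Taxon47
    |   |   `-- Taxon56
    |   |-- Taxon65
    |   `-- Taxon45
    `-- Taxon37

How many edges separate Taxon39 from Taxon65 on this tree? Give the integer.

The MRCA of Taxon39 and Taxon65 is the root of the tree.
From Taxon39 up to that node: 5 branches. From Taxon65 up to the same node: 3 branches. Total: 5 + 3 = 8.

8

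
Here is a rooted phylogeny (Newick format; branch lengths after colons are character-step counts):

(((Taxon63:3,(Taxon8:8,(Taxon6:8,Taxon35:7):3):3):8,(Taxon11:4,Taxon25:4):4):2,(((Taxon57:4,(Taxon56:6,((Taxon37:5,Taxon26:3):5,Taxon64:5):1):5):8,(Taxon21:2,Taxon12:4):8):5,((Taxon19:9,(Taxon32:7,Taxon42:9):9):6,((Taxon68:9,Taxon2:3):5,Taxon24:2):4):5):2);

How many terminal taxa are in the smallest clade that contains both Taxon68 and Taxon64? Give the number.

The MRCA of Taxon68 and Taxon64 is the node subtending (((Taxon57,(Taxon56,((Taxon37,Taxon26),Taxon64))),(Taxon21,Taxon12)),((Taxon19,(Taxon32,Taxon42)),((Taxon68,Taxon2),Taxon24))).
That clade contains 13 terminal taxa: Taxon12, Taxon19, Taxon2, Taxon21, Taxon24, Taxon26, Taxon32, Taxon37, Taxon42, Taxon56, Taxon57, Taxon64, Taxon68.

13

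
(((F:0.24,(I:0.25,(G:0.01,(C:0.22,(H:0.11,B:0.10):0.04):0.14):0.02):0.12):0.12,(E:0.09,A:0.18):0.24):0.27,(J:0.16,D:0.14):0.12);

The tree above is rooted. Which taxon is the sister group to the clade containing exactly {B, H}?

The clade containing exactly {B, H} attaches to the tree at the node subtending (C,(H,B)).
The other lineage descending from that same node — the sister group — is the single tip C.

C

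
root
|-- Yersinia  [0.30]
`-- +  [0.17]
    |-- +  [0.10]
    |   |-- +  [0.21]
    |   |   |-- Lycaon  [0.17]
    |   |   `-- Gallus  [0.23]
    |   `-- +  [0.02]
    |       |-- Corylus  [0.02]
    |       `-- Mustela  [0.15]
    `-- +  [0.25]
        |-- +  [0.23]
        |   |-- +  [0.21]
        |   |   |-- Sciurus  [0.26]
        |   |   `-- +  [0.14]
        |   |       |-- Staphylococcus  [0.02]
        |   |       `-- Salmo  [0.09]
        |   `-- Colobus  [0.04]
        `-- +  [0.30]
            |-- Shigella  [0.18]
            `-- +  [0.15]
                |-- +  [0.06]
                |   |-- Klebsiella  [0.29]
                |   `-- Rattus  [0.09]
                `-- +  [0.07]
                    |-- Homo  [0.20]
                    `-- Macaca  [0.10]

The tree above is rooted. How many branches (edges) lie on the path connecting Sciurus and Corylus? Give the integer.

The MRCA of Sciurus and Corylus is the node subtending (((Lycaon,Gallus),(Corylus,Mustela)),(((Sciurus,(Staphylococcus,Salmo)),Colobus),(Shigella,((Klebsiella,Rattus),(Homo,Macaca))))).
From Sciurus up to that node: 4 branches. From Corylus up to the same node: 3 branches. Total: 4 + 3 = 7.

7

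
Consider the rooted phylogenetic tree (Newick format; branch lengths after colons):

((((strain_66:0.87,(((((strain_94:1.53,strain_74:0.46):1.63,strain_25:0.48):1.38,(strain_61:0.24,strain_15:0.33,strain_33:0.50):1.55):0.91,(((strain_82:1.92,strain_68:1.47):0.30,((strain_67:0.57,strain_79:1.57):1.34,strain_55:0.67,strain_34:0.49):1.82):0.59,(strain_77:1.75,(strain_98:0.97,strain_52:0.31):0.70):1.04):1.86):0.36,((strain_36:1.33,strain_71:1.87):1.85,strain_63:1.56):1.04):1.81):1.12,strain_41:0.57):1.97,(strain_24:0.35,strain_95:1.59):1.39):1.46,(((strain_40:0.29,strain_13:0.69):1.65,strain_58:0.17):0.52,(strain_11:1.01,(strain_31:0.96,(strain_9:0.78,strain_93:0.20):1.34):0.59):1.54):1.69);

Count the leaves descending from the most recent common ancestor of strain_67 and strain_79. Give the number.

The MRCA of strain_67 and strain_79 is the node subtending (strain_67,strain_79).
That clade contains 2 terminal taxa: strain_67, strain_79.

2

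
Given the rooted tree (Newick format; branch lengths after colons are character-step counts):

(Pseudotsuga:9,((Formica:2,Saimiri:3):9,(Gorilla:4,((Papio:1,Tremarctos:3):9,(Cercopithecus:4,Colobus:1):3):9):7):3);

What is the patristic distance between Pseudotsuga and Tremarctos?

The path runs Pseudotsuga → … → MRCA → … → Tremarctos; the MRCA is the root of the tree.
Branch lengths along that path: 9 + 3 + 7 + 9 + 9 + 3 = 40.

40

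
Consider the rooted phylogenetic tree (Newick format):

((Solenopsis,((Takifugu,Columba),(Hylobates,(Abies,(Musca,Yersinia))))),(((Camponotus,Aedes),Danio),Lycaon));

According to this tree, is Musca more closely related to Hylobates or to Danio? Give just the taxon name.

Hylobates

The MRCA of Musca and Hylobates subtends (Hylobates,(Abies,(Musca,Yersinia))) (4 taxa).
The MRCA of Musca and Danio is the root, subtending the entire tree (11 taxa).
The first is nested inside the second, so Musca shares a more recent common ancestor with Hylobates.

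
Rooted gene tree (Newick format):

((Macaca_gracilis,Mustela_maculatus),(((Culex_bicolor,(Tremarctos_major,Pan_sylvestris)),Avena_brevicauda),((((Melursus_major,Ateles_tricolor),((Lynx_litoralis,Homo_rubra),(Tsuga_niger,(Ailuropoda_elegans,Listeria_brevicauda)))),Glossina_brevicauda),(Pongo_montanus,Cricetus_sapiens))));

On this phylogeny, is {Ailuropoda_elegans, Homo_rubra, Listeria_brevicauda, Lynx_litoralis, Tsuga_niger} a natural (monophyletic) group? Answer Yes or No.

The most recent common ancestor of these taxa subtends ((Lynx_litoralis,Homo_rubra),(Tsuga_niger,(Ailuropoda_elegans,Listeria_brevicauda))).
That clade has exactly 5 tips — every listed taxon and nothing else — so the group is monophyletic.

Yes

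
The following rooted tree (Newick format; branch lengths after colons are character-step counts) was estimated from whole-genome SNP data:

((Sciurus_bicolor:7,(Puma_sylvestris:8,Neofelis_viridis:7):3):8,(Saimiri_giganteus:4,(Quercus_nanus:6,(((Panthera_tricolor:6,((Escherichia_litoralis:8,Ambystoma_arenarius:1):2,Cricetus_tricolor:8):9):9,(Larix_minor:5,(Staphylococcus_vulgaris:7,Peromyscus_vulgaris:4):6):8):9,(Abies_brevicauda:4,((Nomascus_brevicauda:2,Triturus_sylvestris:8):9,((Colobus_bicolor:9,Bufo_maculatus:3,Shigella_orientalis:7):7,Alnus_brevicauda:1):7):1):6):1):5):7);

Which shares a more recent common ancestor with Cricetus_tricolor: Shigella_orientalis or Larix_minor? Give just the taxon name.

Larix_minor

The MRCA of Cricetus_tricolor and Larix_minor subtends ((Panthera_tricolor,((Escherichia_litoralis,Ambystoma_arenarius),Cricetus_tricolor)),(Larix_minor,(Staphylococcus_vulgaris,Peromyscus_vulgaris))) (7 taxa).
The MRCA of Cricetus_tricolor and Shigella_orientalis subtends (((Panthera_tricolor,((Escherichia_litoralis,Ambystoma_arenarius),Cricetus_tricolor)),(Larix_minor,(Staphylococcus_vulgaris,Peromyscus_vulgaris))),(Abies_brevicauda,((Nomascus_brevicauda,Triturus_sylvestris),((Colobus_bicolor,Bufo_maculatus,Shigella_orientalis),Alnus_brevicauda)))) (14 taxa).
The first is nested inside the second, so Cricetus_tricolor shares a more recent common ancestor with Larix_minor.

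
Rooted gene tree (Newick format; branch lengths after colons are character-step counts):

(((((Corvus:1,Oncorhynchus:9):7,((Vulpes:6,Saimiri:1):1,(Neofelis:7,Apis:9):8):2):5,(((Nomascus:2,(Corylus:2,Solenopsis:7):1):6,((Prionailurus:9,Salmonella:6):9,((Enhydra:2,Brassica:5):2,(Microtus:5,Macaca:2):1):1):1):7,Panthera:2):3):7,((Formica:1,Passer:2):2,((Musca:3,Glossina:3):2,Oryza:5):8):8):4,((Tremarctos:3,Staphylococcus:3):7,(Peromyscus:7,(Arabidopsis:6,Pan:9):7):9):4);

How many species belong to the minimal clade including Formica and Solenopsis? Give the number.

21

The MRCA of Formica and Solenopsis is the node subtending ((((Corvus,Oncorhynchus),((Vulpes,Saimiri),(Neofelis,Apis))),(((Nomascus,(Corylus,Solenopsis)),((Prionailurus,Salmonella),((Enhydra,Brassica),(Microtus,Macaca)))),Panthera)),((Formica,Passer),((Musca,Glossina),Oryza))).
That clade contains 21 terminal taxa: Apis, Brassica, Corvus, Corylus, Enhydra, Formica, Glossina, Macaca, Microtus, Musca, Neofelis, Nomascus, Oncorhynchus, Oryza, Panthera, Passer, Prionailurus, Saimiri, Salmonella, Solenopsis, Vulpes.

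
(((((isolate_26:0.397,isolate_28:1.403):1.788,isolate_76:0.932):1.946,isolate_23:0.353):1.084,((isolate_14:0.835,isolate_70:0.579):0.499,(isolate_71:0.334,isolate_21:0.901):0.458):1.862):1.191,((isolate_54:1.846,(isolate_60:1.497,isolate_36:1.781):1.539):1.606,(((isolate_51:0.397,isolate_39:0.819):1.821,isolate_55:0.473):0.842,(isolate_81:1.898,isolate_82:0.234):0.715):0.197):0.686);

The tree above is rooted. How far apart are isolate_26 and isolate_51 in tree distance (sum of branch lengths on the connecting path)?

The path runs isolate_26 → … → MRCA → … → isolate_51; the MRCA is the root of the tree.
Branch lengths along that path: 0.397 + 1.788 + 1.946 + 1.084 + 1.191 + 0.686 + 0.197 + 0.842 + 1.821 + 0.397 = 10.349.

10.349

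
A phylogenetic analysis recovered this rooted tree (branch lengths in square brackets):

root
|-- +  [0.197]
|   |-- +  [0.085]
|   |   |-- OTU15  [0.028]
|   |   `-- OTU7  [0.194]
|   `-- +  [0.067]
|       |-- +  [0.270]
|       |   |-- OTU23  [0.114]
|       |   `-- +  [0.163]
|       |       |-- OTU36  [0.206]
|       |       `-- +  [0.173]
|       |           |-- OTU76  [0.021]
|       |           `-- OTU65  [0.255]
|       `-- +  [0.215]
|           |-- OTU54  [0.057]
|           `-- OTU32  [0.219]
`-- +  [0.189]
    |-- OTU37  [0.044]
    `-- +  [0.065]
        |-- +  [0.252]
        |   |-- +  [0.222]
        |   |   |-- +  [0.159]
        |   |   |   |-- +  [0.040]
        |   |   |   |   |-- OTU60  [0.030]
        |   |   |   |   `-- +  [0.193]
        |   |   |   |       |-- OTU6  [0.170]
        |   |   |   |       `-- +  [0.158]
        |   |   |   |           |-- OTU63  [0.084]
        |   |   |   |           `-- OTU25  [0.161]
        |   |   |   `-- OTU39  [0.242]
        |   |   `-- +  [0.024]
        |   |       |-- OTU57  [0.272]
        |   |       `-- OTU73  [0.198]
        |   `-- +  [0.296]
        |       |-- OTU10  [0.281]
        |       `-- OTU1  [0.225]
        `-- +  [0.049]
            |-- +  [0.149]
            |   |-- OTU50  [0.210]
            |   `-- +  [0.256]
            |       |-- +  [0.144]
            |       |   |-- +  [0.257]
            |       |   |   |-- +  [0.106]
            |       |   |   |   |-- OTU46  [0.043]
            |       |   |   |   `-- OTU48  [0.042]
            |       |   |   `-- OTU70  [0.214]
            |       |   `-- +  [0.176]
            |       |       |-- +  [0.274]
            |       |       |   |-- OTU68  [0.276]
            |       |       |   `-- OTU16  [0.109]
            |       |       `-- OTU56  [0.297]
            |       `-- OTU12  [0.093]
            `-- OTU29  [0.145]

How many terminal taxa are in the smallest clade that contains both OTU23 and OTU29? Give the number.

27

The MRCA of OTU23 and OTU29 is the root, so the clade is the entire tree.
That clade contains 27 terminal taxa: OTU1, OTU10, OTU12, OTU15, OTU16, OTU23, OTU25, OTU29, OTU32, OTU36, OTU37, OTU39, OTU46, OTU48, OTU50, OTU54, OTU56, OTU57, OTU6, OTU60, OTU63, OTU65, OTU68, OTU7, OTU70, OTU73, OTU76.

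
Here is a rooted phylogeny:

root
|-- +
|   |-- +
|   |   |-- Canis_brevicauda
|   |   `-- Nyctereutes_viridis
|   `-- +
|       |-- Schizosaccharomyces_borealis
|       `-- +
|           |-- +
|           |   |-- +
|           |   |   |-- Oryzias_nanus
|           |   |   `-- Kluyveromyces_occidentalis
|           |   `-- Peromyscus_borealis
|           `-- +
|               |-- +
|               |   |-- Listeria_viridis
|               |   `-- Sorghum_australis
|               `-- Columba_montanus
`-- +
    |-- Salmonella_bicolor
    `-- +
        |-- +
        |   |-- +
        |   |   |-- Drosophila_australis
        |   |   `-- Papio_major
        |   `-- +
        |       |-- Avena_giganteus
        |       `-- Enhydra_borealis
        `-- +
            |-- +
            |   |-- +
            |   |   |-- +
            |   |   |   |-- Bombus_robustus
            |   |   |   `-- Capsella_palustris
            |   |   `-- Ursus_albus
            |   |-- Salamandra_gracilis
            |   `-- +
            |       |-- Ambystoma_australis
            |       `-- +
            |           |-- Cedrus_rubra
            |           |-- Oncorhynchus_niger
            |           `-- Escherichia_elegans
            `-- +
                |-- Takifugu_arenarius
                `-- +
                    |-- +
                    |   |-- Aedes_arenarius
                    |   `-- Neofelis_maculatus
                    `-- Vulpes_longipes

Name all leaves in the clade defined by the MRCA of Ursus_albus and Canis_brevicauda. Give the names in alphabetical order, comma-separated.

Tracing Ursus_albus: it sits inside ((Bombus_robustus,Capsella_palustris),Ursus_albus).
Tracing Canis_brevicauda: it sits inside (Canis_brevicauda,Nyctereutes_viridis).
The smallest clade enclosing both is the whole tree (their MRCA is the root), so the answer is all 26 tips in alphabetical order.

Aedes_arenarius, Ambystoma_australis, Avena_giganteus, Bombus_robustus, Canis_brevicauda, Capsella_palustris, Cedrus_rubra, Columba_montanus, Drosophila_australis, Enhydra_borealis, Escherichia_elegans, Kluyveromyces_occidentalis, Listeria_viridis, Neofelis_maculatus, Nyctereutes_viridis, Oncorhynchus_niger, Oryzias_nanus, Papio_major, Peromyscus_borealis, Salamandra_gracilis, Salmonella_bicolor, Schizosaccharomyces_borealis, Sorghum_australis, Takifugu_arenarius, Ursus_albus, Vulpes_longipes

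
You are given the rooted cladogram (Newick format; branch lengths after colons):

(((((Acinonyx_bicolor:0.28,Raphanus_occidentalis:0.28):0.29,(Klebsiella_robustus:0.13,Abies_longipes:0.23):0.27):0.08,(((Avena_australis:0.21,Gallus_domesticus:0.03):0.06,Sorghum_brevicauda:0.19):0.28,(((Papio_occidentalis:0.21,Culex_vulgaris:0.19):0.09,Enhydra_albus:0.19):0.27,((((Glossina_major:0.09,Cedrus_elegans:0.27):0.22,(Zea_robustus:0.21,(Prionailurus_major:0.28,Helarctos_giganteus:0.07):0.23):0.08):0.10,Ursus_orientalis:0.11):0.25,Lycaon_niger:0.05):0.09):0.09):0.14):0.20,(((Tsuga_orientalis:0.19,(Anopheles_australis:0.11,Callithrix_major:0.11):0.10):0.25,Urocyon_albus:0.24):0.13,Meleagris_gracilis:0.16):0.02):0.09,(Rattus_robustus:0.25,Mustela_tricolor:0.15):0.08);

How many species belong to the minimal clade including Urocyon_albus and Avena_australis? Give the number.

22

The MRCA of Urocyon_albus and Avena_australis is the node subtending ((((Acinonyx_bicolor,Raphanus_occidentalis),(Klebsiella_robustus,Abies_longipes)),(((Avena_australis,Gallus_domesticus),Sorghum_brevicauda),(((Papio_occidentalis,Culex_vulgaris),Enhydra_albus),((((Glossina_major,Cedrus_elegans),(Zea_robustus,(Prionailurus_major,Helarctos_giganteus))),Ursus_orientalis),Lycaon_niger)))),(((Tsuga_orientalis,(Anopheles_australis,Callithrix_major)),Urocyon_albus),Meleagris_gracilis)).
That clade contains 22 terminal taxa: Abies_longipes, Acinonyx_bicolor, Anopheles_australis, Avena_australis, Callithrix_major, Cedrus_elegans, Culex_vulgaris, Enhydra_albus, Gallus_domesticus, Glossina_major, Helarctos_giganteus, Klebsiella_robustus, Lycaon_niger, Meleagris_gracilis, Papio_occidentalis, Prionailurus_major, Raphanus_occidentalis, Sorghum_brevicauda, Tsuga_orientalis, Urocyon_albus, Ursus_orientalis, Zea_robustus.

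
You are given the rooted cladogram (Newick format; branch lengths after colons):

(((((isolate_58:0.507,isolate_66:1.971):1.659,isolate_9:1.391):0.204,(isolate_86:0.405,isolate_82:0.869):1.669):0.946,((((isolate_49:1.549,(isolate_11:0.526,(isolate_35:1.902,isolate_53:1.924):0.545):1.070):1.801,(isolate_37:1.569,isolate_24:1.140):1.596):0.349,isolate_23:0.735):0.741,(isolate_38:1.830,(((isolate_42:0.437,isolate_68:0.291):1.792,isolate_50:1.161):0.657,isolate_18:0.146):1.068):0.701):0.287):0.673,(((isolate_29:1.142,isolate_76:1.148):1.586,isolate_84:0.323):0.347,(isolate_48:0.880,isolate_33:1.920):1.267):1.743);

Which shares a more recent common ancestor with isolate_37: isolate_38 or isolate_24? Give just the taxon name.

isolate_24

The MRCA of isolate_37 and isolate_24 subtends (isolate_37,isolate_24) (2 taxa).
The MRCA of isolate_37 and isolate_38 subtends ((((isolate_49,(isolate_11,(isolate_35,isolate_53))),(isolate_37,isolate_24)),isolate_23),(isolate_38,(((isolate_42,isolate_68),isolate_50),isolate_18))) (12 taxa).
The first is nested inside the second, so isolate_37 shares a more recent common ancestor with isolate_24.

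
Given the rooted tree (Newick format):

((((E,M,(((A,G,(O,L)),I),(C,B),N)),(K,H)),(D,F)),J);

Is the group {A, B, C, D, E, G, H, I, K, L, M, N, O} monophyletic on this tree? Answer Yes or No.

No

The MRCA of the listed taxa subtends (((E,M,(((A,G,(O,L)),I),(C,B),N)),(K,H)),(D,F)).
That clade also contains F, which is not in the proposed group, so the group is not monophyletic.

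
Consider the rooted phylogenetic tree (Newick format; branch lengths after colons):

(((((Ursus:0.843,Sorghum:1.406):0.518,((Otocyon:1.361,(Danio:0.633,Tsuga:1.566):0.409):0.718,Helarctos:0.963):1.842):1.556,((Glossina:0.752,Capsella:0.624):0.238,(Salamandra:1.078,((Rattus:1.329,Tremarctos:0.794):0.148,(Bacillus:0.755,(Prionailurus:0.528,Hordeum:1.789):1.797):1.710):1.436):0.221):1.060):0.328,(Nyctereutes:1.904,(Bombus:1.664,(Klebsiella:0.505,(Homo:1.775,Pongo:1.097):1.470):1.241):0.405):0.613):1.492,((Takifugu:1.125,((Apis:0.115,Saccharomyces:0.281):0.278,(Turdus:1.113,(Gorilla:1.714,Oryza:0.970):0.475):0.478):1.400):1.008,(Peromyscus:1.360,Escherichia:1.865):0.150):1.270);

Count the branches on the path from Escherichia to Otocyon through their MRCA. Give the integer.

The MRCA of Escherichia and Otocyon is the root of the tree.
From Escherichia up to that node: 3 branches. From Otocyon up to the same node: 6 branches. Total: 3 + 6 = 9.

9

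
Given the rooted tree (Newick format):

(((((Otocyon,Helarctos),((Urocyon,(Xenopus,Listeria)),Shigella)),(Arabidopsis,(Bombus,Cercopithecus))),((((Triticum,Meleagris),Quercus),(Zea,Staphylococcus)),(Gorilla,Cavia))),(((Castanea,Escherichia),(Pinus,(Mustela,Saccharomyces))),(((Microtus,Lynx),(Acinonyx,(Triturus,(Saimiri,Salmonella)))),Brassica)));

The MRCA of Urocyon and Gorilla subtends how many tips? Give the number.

16

The MRCA of Urocyon and Gorilla is the node subtending ((((Otocyon,Helarctos),((Urocyon,(Xenopus,Listeria)),Shigella)),(Arabidopsis,(Bombus,Cercopithecus))),((((Triticum,Meleagris),Quercus),(Zea,Staphylococcus)),(Gorilla,Cavia))).
That clade contains 16 terminal taxa: Arabidopsis, Bombus, Cavia, Cercopithecus, Gorilla, Helarctos, Listeria, Meleagris, Otocyon, Quercus, Shigella, Staphylococcus, Triticum, Urocyon, Xenopus, Zea.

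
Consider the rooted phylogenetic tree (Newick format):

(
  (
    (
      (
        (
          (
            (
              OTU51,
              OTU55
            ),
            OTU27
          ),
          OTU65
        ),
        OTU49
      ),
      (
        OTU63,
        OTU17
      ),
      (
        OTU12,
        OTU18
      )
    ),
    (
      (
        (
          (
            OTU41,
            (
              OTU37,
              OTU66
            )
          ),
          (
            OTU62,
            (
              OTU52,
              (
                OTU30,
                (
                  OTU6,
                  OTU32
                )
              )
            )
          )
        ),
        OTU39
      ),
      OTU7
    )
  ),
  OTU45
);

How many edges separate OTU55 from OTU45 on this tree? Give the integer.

8

The MRCA of OTU55 and OTU45 is the root of the tree.
From OTU55 up to that node: 7 branches. From OTU45 up to the same node: 1 branch. Total: 7 + 1 = 8.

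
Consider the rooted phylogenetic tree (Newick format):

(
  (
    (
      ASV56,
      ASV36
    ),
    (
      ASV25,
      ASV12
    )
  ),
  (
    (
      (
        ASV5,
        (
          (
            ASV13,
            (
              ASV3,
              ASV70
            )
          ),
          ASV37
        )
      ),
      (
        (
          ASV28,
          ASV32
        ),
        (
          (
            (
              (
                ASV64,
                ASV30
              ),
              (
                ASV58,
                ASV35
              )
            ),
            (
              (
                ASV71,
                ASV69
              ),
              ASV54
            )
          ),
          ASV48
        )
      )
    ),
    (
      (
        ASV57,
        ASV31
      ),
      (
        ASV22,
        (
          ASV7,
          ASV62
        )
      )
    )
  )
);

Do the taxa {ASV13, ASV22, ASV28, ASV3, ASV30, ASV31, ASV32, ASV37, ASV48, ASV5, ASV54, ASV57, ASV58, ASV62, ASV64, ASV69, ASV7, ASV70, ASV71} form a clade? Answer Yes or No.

No

The MRCA of the listed taxa subtends (((ASV5,((ASV13,(ASV3,ASV70)),ASV37)),((ASV28,ASV32),((((ASV64,ASV30),(ASV58,ASV35)),((ASV71,ASV69),ASV54)),ASV48))),((ASV57,ASV31),(ASV22,(ASV7,ASV62)))).
That clade also contains ASV35, which is not in the proposed group, so the group is not monophyletic.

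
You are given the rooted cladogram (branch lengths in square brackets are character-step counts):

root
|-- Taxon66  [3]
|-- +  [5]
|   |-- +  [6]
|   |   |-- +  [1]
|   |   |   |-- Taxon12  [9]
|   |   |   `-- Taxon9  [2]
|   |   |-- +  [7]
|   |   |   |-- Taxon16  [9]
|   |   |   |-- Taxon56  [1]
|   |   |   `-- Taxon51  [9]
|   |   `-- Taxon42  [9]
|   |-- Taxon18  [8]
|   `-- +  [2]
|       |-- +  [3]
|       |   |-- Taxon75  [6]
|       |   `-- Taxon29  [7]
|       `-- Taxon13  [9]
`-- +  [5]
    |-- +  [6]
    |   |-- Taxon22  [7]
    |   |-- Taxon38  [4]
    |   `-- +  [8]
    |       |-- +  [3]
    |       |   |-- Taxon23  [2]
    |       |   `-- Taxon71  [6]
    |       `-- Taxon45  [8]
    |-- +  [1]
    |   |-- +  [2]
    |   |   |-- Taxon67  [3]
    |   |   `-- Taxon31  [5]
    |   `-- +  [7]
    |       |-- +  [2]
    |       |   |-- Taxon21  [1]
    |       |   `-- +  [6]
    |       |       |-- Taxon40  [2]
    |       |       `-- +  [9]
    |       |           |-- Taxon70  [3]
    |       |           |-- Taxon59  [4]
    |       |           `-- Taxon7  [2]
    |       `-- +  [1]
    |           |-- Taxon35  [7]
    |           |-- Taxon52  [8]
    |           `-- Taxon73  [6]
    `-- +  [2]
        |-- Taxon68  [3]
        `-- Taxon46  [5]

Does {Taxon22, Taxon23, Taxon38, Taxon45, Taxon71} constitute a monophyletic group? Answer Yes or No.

Yes

The most recent common ancestor of these taxa subtends (Taxon22,Taxon38,((Taxon23,Taxon71),Taxon45)).
That clade has exactly 5 tips — every listed taxon and nothing else — so the group is monophyletic.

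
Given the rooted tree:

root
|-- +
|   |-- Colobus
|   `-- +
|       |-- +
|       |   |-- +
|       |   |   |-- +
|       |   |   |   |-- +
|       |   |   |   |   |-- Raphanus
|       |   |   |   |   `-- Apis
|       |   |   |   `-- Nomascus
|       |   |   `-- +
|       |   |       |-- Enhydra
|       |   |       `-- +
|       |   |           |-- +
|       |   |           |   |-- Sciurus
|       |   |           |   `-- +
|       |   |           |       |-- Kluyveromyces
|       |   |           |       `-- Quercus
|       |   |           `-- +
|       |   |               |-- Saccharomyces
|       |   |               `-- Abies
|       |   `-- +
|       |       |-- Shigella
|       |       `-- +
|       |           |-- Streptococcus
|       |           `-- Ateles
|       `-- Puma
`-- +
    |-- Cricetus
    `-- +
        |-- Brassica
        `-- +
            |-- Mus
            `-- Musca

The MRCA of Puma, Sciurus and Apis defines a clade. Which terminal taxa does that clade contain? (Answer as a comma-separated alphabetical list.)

Tracing Puma: it sits inside (((((Raphanus,Apis),Nomascus),(Enhydra,((Sciurus,(Kluyveromyces,Quercus)),(Saccharomyces,Abies)))),(Shigella,(Streptococcus,Ateles))),Puma).
Tracing Sciurus: it sits inside (Sciurus,(Kluyveromyces,Quercus)).
Tracing Apis: it sits inside (Raphanus,Apis).
The smallest clade enclosing all 3 is (((((Raphanus,Apis),Nomascus),(Enhydra,((Sciurus,(Kluyveromyces,Quercus)),(Saccharomyces,Abies)))),(Shigella,(Streptococcus,Ateles))),Puma); the answer is its 13 terminal taxa in alphabetical order.

Abies, Apis, Ateles, Enhydra, Kluyveromyces, Nomascus, Puma, Quercus, Raphanus, Saccharomyces, Sciurus, Shigella, Streptococcus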